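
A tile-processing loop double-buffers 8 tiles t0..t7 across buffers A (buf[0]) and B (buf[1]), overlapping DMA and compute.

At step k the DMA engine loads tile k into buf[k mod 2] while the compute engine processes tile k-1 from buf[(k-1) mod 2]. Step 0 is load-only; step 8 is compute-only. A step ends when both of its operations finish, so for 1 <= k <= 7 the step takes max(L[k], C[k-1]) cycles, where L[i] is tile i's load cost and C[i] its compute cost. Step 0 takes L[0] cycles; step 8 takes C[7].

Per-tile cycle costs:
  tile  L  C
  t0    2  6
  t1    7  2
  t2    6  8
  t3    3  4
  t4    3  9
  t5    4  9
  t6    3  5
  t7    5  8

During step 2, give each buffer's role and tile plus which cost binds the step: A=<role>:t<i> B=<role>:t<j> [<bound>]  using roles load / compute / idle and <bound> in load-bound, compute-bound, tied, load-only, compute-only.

  0. 2=2c; end=2; A:t0 B:-
  1. max(7,6)=7c; end=9; A:t0 B:t1
  2. max(6,2)=6c; end=15; A:t2 B:t1
  3. max(3,8)=8c; end=23; A:t2 B:t3
  4. max(3,4)=4c; end=27; A:t4 B:t3
  5. max(4,9)=9c; end=36; A:t4 B:t5
  6. max(3,9)=9c; end=45; A:t6 B:t5
  7. max(5,5)=5c; end=50; A:t6 B:t7
  8. 8=8c; end=58; A:t6 B:t7

step 2: A=load:t2 B=compute:t1 [load-bound]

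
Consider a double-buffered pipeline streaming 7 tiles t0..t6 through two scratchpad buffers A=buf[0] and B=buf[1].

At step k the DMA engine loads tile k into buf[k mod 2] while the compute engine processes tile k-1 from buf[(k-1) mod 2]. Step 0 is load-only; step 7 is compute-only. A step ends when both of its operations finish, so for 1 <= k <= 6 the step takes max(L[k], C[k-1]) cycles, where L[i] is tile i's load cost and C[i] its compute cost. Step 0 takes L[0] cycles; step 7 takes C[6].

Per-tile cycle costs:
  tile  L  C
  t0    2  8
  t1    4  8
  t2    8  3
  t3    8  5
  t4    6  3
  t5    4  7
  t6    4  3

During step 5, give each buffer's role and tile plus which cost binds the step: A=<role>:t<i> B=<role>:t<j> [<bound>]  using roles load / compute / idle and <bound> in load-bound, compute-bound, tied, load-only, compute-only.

  0. 2=2c; end=2; A:t0 B:-
  1. max(4,8)=8c; end=10; A:t0 B:t1
  2. max(8,8)=8c; end=18; A:t2 B:t1
  3. max(8,3)=8c; end=26; A:t2 B:t3
  4. max(6,5)=6c; end=32; A:t4 B:t3
  5. max(4,3)=4c; end=36; A:t4 B:t5
  6. max(4,7)=7c; end=43; A:t6 B:t5
  7. 3=3c; end=46; A:t6 B:t5

step 5: A=compute:t4 B=load:t5 [load-bound]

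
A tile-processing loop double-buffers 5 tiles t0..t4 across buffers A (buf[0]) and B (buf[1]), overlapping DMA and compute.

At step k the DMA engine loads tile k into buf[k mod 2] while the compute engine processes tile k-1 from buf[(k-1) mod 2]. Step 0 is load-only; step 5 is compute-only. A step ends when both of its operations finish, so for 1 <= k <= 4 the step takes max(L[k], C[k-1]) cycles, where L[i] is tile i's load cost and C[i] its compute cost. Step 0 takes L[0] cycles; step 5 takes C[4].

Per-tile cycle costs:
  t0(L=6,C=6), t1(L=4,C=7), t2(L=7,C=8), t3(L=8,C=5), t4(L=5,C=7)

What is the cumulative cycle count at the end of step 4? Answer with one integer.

end_cycle[4] = 32

k=0 load=t0/6c comp=- wait=6 total=6
k=1 load=t1/4c comp=t0/6c wait=6 total=12
k=2 load=t2/7c comp=t1/7c wait=7 total=19
k=3 load=t3/8c comp=t2/8c wait=8 total=27
k=4 load=t4/5c comp=t3/5c wait=5 total=32
k=5 load=- comp=t4/7c wait=7 total=39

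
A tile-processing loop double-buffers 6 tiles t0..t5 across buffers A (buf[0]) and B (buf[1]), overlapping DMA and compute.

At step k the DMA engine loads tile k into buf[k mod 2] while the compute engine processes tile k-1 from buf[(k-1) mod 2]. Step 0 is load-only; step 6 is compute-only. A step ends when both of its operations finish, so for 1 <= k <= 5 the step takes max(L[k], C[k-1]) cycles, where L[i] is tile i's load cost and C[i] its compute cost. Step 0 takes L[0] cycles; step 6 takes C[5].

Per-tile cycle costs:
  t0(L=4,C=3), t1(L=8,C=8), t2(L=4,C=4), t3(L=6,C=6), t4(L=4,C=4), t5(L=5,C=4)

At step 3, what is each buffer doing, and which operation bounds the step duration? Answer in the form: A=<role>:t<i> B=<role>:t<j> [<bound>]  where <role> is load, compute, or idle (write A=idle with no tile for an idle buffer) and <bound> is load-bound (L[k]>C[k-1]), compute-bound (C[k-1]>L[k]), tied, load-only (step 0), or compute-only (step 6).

step 3: A=compute:t2 B=load:t3 [load-bound]

[0] DMA t0→A (4c) ∥ CU idle ⇒ 4c, clock 4
[1] DMA t1→B (8c) ∥ CU A:t0 (3c) ⇒ 8c, clock 12
[2] DMA t2→A (4c) ∥ CU B:t1 (8c) ⇒ 8c, clock 20
[3] DMA t3→B (6c) ∥ CU A:t2 (4c) ⇒ 6c, clock 26
[4] DMA t4→A (4c) ∥ CU B:t3 (6c) ⇒ 6c, clock 32
[5] DMA t5→B (5c) ∥ CU A:t4 (4c) ⇒ 5c, clock 37
[6] DMA idle ∥ CU B:t5 (4c) ⇒ 4c, clock 41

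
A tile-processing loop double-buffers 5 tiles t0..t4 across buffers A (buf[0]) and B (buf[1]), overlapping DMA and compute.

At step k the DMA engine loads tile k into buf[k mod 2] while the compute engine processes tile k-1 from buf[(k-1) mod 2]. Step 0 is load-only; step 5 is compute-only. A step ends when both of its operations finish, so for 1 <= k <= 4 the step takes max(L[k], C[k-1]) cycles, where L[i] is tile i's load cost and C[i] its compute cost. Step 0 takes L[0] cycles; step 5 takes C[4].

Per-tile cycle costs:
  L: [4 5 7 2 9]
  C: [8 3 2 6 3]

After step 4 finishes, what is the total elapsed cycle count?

step 0: L[0]=4 → dur=4, Σ=4 | A=load:t0 B=idle [load-only]
step 1: L[1]=5 C[0]=8 → dur=8, Σ=12 | A=compute:t0 B=load:t1 [compute-bound]
step 2: L[2]=7 C[1]=3 → dur=7, Σ=19 | A=load:t2 B=compute:t1 [load-bound]
step 3: L[3]=2 C[2]=2 → dur=2, Σ=21 | A=compute:t2 B=load:t3 [tied]
step 4: L[4]=9 C[3]=6 → dur=9, Σ=30 | A=load:t4 B=compute:t3 [load-bound]
step 5: C[4]=3 → dur=3, Σ=33 | A=compute:t4 B=idle [compute-only]

end_cycle[4] = 30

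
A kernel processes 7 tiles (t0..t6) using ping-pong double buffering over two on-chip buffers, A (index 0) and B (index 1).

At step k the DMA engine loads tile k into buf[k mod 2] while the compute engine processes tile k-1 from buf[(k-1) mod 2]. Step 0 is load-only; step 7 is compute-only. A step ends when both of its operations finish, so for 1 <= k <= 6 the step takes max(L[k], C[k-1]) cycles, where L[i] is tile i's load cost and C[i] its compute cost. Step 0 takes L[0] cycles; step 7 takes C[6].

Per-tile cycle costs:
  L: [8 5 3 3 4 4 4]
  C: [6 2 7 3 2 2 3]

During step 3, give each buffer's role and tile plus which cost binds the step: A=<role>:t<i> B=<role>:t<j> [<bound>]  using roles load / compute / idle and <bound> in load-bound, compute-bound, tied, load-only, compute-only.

step 3: A=compute:t2 B=load:t3 [compute-bound]

  0. 8=8c; end=8; A:t0 B:-
  1. max(5,6)=6c; end=14; A:t0 B:t1
  2. max(3,2)=3c; end=17; A:t2 B:t1
  3. max(3,7)=7c; end=24; A:t2 B:t3
  4. max(4,3)=4c; end=28; A:t4 B:t3
  5. max(4,2)=4c; end=32; A:t4 B:t5
  6. max(4,2)=4c; end=36; A:t6 B:t5
  7. 3=3c; end=39; A:t6 B:t5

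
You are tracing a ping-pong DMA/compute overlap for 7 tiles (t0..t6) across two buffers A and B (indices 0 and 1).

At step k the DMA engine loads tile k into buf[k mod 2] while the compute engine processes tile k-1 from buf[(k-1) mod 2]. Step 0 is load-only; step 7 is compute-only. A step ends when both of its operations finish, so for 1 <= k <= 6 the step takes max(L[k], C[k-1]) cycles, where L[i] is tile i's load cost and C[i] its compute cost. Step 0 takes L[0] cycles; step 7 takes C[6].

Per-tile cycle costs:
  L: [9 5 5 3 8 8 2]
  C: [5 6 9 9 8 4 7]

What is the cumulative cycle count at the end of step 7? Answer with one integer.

end_cycle[7] = 57

step 0: L[0]=9 → dur=9, Σ=9 | A=load:t0 B=idle [load-only]
step 1: L[1]=5 C[0]=5 → dur=5, Σ=14 | A=compute:t0 B=load:t1 [tied]
step 2: L[2]=5 C[1]=6 → dur=6, Σ=20 | A=load:t2 B=compute:t1 [compute-bound]
step 3: L[3]=3 C[2]=9 → dur=9, Σ=29 | A=compute:t2 B=load:t3 [compute-bound]
step 4: L[4]=8 C[3]=9 → dur=9, Σ=38 | A=load:t4 B=compute:t3 [compute-bound]
step 5: L[5]=8 C[4]=8 → dur=8, Σ=46 | A=compute:t4 B=load:t5 [tied]
step 6: L[6]=2 C[5]=4 → dur=4, Σ=50 | A=load:t6 B=compute:t5 [compute-bound]
step 7: C[6]=7 → dur=7, Σ=57 | A=compute:t6 B=idle [compute-only]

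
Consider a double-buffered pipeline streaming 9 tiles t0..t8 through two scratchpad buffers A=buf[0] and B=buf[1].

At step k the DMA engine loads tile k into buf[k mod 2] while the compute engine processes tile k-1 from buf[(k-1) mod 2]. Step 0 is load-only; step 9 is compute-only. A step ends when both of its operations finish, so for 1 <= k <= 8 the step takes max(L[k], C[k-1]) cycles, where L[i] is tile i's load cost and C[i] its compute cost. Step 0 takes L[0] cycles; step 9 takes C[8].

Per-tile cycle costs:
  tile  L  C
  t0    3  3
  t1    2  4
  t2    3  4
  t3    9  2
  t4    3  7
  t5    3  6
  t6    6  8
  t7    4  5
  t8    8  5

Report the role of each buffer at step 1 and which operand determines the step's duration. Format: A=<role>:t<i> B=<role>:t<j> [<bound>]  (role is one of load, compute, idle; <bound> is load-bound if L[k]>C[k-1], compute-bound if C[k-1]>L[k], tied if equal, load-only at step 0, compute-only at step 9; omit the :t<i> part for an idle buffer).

step 1: A=compute:t0 B=load:t1 [compute-bound]

step 0: L[0]=3 → dur=3, Σ=3 | A=load:t0 B=idle [load-only]
step 1: L[1]=2 C[0]=3 → dur=3, Σ=6 | A=compute:t0 B=load:t1 [compute-bound]
step 2: L[2]=3 C[1]=4 → dur=4, Σ=10 | A=load:t2 B=compute:t1 [compute-bound]
step 3: L[3]=9 C[2]=4 → dur=9, Σ=19 | A=compute:t2 B=load:t3 [load-bound]
step 4: L[4]=3 C[3]=2 → dur=3, Σ=22 | A=load:t4 B=compute:t3 [load-bound]
step 5: L[5]=3 C[4]=7 → dur=7, Σ=29 | A=compute:t4 B=load:t5 [compute-bound]
step 6: L[6]=6 C[5]=6 → dur=6, Σ=35 | A=load:t6 B=compute:t5 [tied]
step 7: L[7]=4 C[6]=8 → dur=8, Σ=43 | A=compute:t6 B=load:t7 [compute-bound]
step 8: L[8]=8 C[7]=5 → dur=8, Σ=51 | A=load:t8 B=compute:t7 [load-bound]
step 9: C[8]=5 → dur=5, Σ=56 | A=compute:t8 B=idle [compute-only]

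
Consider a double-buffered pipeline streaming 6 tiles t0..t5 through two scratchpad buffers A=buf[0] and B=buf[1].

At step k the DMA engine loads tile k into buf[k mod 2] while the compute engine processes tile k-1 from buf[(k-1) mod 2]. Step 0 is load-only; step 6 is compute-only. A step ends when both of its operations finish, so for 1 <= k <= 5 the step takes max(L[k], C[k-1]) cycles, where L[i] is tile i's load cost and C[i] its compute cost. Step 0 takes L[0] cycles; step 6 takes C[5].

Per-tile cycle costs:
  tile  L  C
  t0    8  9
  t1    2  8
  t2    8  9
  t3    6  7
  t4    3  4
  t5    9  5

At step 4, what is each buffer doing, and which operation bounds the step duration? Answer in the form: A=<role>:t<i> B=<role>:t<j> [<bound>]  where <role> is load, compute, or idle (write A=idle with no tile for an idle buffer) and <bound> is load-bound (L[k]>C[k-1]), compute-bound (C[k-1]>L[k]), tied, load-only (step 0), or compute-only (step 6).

step 4: A=load:t4 B=compute:t3 [compute-bound]

[0] DMA t0→A (8c) ∥ CU idle ⇒ 8c, clock 8
[1] DMA t1→B (2c) ∥ CU A:t0 (9c) ⇒ 9c, clock 17
[2] DMA t2→A (8c) ∥ CU B:t1 (8c) ⇒ 8c, clock 25
[3] DMA t3→B (6c) ∥ CU A:t2 (9c) ⇒ 9c, clock 34
[4] DMA t4→A (3c) ∥ CU B:t3 (7c) ⇒ 7c, clock 41
[5] DMA t5→B (9c) ∥ CU A:t4 (4c) ⇒ 9c, clock 50
[6] DMA idle ∥ CU B:t5 (5c) ⇒ 5c, clock 55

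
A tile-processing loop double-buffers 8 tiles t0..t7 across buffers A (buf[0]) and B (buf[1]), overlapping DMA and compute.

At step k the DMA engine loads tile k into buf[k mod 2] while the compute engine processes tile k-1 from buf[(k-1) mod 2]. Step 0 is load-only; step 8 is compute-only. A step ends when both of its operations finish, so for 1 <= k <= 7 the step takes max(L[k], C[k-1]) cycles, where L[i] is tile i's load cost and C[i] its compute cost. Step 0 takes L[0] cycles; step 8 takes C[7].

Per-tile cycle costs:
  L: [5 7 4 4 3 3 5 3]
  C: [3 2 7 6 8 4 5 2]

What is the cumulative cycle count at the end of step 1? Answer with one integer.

end_cycle[1] = 12

[0] DMA t0→A (5c) ∥ CU idle ⇒ 5c, clock 5
[1] DMA t1→B (7c) ∥ CU A:t0 (3c) ⇒ 7c, clock 12
[2] DMA t2→A (4c) ∥ CU B:t1 (2c) ⇒ 4c, clock 16
[3] DMA t3→B (4c) ∥ CU A:t2 (7c) ⇒ 7c, clock 23
[4] DMA t4→A (3c) ∥ CU B:t3 (6c) ⇒ 6c, clock 29
[5] DMA t5→B (3c) ∥ CU A:t4 (8c) ⇒ 8c, clock 37
[6] DMA t6→A (5c) ∥ CU B:t5 (4c) ⇒ 5c, clock 42
[7] DMA t7→B (3c) ∥ CU A:t6 (5c) ⇒ 5c, clock 47
[8] DMA idle ∥ CU B:t7 (2c) ⇒ 2c, clock 49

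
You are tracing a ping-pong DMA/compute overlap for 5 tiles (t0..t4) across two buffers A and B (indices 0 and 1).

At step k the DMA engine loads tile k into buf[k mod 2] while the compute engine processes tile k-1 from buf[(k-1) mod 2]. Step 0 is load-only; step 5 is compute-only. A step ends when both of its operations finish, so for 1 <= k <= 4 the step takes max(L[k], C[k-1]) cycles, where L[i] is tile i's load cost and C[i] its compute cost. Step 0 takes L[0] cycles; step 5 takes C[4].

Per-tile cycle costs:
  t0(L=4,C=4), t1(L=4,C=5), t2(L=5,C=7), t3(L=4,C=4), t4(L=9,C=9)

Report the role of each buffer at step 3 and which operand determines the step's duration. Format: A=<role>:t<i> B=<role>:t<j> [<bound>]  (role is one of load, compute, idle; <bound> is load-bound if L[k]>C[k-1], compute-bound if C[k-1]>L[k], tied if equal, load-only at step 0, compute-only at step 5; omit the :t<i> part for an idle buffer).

step 0: L[0]=4 → dur=4, Σ=4 | A=load:t0 B=idle [load-only]
step 1: L[1]=4 C[0]=4 → dur=4, Σ=8 | A=compute:t0 B=load:t1 [tied]
step 2: L[2]=5 C[1]=5 → dur=5, Σ=13 | A=load:t2 B=compute:t1 [tied]
step 3: L[3]=4 C[2]=7 → dur=7, Σ=20 | A=compute:t2 B=load:t3 [compute-bound]
step 4: L[4]=9 C[3]=4 → dur=9, Σ=29 | A=load:t4 B=compute:t3 [load-bound]
step 5: C[4]=9 → dur=9, Σ=38 | A=compute:t4 B=idle [compute-only]

step 3: A=compute:t2 B=load:t3 [compute-bound]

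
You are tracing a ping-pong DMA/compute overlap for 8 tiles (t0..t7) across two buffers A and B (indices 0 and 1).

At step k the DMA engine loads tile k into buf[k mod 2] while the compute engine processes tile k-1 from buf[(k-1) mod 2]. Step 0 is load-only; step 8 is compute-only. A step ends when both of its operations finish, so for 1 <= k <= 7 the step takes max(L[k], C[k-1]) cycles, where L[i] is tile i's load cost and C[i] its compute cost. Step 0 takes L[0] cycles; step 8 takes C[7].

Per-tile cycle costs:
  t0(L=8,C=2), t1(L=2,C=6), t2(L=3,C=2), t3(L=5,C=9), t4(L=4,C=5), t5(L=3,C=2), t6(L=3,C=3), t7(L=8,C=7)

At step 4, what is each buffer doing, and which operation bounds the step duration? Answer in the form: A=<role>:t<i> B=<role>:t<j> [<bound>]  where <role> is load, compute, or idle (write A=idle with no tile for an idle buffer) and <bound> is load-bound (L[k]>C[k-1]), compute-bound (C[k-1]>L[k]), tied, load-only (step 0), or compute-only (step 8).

step 4: A=load:t4 B=compute:t3 [compute-bound]

k=0 load=t0/8c comp=- wait=8 total=8
k=1 load=t1/2c comp=t0/2c wait=2 total=10
k=2 load=t2/3c comp=t1/6c wait=6 total=16
k=3 load=t3/5c comp=t2/2c wait=5 total=21
k=4 load=t4/4c comp=t3/9c wait=9 total=30
k=5 load=t5/3c comp=t4/5c wait=5 total=35
k=6 load=t6/3c comp=t5/2c wait=3 total=38
k=7 load=t7/8c comp=t6/3c wait=8 total=46
k=8 load=- comp=t7/7c wait=7 total=53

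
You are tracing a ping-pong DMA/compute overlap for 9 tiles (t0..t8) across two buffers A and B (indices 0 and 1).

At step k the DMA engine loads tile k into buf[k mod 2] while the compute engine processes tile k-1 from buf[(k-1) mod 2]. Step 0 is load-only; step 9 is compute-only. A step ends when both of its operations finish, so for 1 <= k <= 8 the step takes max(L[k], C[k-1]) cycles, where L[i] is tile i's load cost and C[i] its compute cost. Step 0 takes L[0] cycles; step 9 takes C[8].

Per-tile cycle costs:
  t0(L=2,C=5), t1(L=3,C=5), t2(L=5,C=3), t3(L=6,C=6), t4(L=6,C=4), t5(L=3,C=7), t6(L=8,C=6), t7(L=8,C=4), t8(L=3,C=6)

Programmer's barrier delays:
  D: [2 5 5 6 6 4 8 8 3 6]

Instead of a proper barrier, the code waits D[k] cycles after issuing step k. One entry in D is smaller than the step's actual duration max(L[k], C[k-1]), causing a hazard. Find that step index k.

step 0: need L[0]=2 = 2; D[0]=2 ok
step 1: need max(L[1]=3,C[0]=5) = 5; D[1]=5 ok
step 2: need max(L[2]=5,C[1]=5) = 5; D[2]=5 ok
step 3: need max(L[3]=6,C[2]=3) = 6; D[3]=6 ok
step 4: need max(L[4]=6,C[3]=6) = 6; D[4]=6 ok
step 5: need max(L[5]=3,C[4]=4) = 4; D[5]=4 ok
step 6: need max(L[6]=8,C[5]=7) = 8; D[6]=8 ok
step 7: need max(L[7]=8,C[6]=6) = 8; D[7]=8 ok
step 8: need max(L[8]=3,C[7]=4) = 4; D[8]=3 SHORT
step 9: need C[8]=6 = 6; D[9]=6 ok

hazard at step 8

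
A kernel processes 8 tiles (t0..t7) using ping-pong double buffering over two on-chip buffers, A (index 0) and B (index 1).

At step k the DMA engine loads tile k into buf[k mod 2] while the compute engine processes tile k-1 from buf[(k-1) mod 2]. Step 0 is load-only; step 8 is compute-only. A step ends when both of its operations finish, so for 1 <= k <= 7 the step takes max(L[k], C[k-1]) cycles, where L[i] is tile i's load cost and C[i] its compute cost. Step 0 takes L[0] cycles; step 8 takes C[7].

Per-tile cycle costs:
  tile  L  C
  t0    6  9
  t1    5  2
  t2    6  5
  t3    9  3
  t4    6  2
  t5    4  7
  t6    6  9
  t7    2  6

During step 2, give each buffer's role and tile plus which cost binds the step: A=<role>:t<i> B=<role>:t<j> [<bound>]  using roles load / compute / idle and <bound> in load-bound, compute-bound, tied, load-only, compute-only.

step 2: A=load:t2 B=compute:t1 [load-bound]

  0. 6=6c; end=6; A:t0 B:-
  1. max(5,9)=9c; end=15; A:t0 B:t1
  2. max(6,2)=6c; end=21; A:t2 B:t1
  3. max(9,5)=9c; end=30; A:t2 B:t3
  4. max(6,3)=6c; end=36; A:t4 B:t3
  5. max(4,2)=4c; end=40; A:t4 B:t5
  6. max(6,7)=7c; end=47; A:t6 B:t5
  7. max(2,9)=9c; end=56; A:t6 B:t7
  8. 6=6c; end=62; A:t6 B:t7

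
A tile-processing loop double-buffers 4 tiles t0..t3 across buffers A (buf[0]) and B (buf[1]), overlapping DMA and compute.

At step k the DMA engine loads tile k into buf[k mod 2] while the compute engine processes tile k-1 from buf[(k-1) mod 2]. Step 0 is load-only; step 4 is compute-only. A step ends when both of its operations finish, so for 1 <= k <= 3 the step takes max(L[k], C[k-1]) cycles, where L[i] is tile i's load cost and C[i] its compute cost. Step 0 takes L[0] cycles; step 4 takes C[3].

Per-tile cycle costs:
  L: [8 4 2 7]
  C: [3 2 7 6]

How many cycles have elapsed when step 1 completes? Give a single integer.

step 0: L[0]=8 → dur=8, Σ=8 | A=load:t0 B=idle [load-only]
step 1: L[1]=4 C[0]=3 → dur=4, Σ=12 | A=compute:t0 B=load:t1 [load-bound]
step 2: L[2]=2 C[1]=2 → dur=2, Σ=14 | A=load:t2 B=compute:t1 [tied]
step 3: L[3]=7 C[2]=7 → dur=7, Σ=21 | A=compute:t2 B=load:t3 [tied]
step 4: C[3]=6 → dur=6, Σ=27 | A=idle B=compute:t3 [compute-only]

end_cycle[1] = 12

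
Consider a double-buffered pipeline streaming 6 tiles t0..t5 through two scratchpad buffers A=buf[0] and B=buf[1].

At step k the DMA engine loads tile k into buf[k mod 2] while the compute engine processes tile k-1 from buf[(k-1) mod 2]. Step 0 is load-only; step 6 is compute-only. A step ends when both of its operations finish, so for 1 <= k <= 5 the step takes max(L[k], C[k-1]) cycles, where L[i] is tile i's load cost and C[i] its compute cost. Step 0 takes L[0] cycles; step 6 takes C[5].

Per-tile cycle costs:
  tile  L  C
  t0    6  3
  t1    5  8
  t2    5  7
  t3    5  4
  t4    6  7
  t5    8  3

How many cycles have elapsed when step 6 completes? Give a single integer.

end_cycle[6] = 43

step 0: L[0]=6 → dur=6, Σ=6 | A=load:t0 B=idle [load-only]
step 1: L[1]=5 C[0]=3 → dur=5, Σ=11 | A=compute:t0 B=load:t1 [load-bound]
step 2: L[2]=5 C[1]=8 → dur=8, Σ=19 | A=load:t2 B=compute:t1 [compute-bound]
step 3: L[3]=5 C[2]=7 → dur=7, Σ=26 | A=compute:t2 B=load:t3 [compute-bound]
step 4: L[4]=6 C[3]=4 → dur=6, Σ=32 | A=load:t4 B=compute:t3 [load-bound]
step 5: L[5]=8 C[4]=7 → dur=8, Σ=40 | A=compute:t4 B=load:t5 [load-bound]
step 6: C[5]=3 → dur=3, Σ=43 | A=idle B=compute:t5 [compute-only]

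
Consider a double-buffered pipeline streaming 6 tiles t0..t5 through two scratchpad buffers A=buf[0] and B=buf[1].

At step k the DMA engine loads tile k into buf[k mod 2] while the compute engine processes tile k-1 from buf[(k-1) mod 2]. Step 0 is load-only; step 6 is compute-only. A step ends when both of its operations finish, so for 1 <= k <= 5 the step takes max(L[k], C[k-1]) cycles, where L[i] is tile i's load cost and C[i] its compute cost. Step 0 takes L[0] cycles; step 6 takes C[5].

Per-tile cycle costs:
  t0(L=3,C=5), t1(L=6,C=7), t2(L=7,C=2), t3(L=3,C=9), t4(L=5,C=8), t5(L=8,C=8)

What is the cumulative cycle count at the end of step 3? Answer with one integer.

end_cycle[3] = 19

[0] DMA t0→A (3c) ∥ CU idle ⇒ 3c, clock 3
[1] DMA t1→B (6c) ∥ CU A:t0 (5c) ⇒ 6c, clock 9
[2] DMA t2→A (7c) ∥ CU B:t1 (7c) ⇒ 7c, clock 16
[3] DMA t3→B (3c) ∥ CU A:t2 (2c) ⇒ 3c, clock 19
[4] DMA t4→A (5c) ∥ CU B:t3 (9c) ⇒ 9c, clock 28
[5] DMA t5→B (8c) ∥ CU A:t4 (8c) ⇒ 8c, clock 36
[6] DMA idle ∥ CU B:t5 (8c) ⇒ 8c, clock 44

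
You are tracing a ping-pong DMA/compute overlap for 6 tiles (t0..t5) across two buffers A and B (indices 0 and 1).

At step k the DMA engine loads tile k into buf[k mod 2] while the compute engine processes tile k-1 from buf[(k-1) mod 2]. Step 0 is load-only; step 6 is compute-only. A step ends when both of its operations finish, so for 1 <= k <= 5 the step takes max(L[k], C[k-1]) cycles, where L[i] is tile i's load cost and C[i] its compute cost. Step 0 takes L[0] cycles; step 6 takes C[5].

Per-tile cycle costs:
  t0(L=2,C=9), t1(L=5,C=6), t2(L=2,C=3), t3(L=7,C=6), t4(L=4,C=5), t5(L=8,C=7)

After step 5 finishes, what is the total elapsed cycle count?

end_cycle[5] = 38

step 0: L[0]=2 → dur=2, Σ=2 | A=load:t0 B=idle [load-only]
step 1: L[1]=5 C[0]=9 → dur=9, Σ=11 | A=compute:t0 B=load:t1 [compute-bound]
step 2: L[2]=2 C[1]=6 → dur=6, Σ=17 | A=load:t2 B=compute:t1 [compute-bound]
step 3: L[3]=7 C[2]=3 → dur=7, Σ=24 | A=compute:t2 B=load:t3 [load-bound]
step 4: L[4]=4 C[3]=6 → dur=6, Σ=30 | A=load:t4 B=compute:t3 [compute-bound]
step 5: L[5]=8 C[4]=5 → dur=8, Σ=38 | A=compute:t4 B=load:t5 [load-bound]
step 6: C[5]=7 → dur=7, Σ=45 | A=idle B=compute:t5 [compute-only]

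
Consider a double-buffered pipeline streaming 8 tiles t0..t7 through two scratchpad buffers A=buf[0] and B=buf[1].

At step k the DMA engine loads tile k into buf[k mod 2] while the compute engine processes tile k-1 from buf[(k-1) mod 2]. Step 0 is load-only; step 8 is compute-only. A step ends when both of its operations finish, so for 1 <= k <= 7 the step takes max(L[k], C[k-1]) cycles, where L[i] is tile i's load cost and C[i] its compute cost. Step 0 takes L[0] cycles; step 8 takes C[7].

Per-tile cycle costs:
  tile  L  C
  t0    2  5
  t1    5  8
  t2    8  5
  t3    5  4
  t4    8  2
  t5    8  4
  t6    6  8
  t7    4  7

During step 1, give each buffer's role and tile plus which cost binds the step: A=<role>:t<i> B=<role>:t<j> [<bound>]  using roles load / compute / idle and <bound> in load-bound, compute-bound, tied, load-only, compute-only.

step 1: A=compute:t0 B=load:t1 [tied]

step 0: L[0]=2 → dur=2, Σ=2 | A=load:t0 B=idle [load-only]
step 1: L[1]=5 C[0]=5 → dur=5, Σ=7 | A=compute:t0 B=load:t1 [tied]
step 2: L[2]=8 C[1]=8 → dur=8, Σ=15 | A=load:t2 B=compute:t1 [tied]
step 3: L[3]=5 C[2]=5 → dur=5, Σ=20 | A=compute:t2 B=load:t3 [tied]
step 4: L[4]=8 C[3]=4 → dur=8, Σ=28 | A=load:t4 B=compute:t3 [load-bound]
step 5: L[5]=8 C[4]=2 → dur=8, Σ=36 | A=compute:t4 B=load:t5 [load-bound]
step 6: L[6]=6 C[5]=4 → dur=6, Σ=42 | A=load:t6 B=compute:t5 [load-bound]
step 7: L[7]=4 C[6]=8 → dur=8, Σ=50 | A=compute:t6 B=load:t7 [compute-bound]
step 8: C[7]=7 → dur=7, Σ=57 | A=idle B=compute:t7 [compute-only]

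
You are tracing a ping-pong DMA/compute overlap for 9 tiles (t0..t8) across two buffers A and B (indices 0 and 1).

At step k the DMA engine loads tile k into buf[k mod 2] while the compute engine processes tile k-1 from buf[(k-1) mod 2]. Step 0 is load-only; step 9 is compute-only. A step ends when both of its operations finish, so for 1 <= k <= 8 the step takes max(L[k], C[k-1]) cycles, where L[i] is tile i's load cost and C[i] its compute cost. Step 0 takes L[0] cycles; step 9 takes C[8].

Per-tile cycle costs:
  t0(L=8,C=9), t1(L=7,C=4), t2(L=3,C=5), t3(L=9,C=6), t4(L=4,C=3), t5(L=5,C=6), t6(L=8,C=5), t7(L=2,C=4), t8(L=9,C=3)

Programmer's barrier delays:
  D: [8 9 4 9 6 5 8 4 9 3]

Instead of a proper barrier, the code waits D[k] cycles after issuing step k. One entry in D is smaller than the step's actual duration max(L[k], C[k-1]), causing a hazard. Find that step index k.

[0] required=L[0]=8=8 vs D=8 ok
[1] required=max(L[1]=7,C[0]=9)=9 vs D=9 ok
[2] required=max(L[2]=3,C[1]=4)=4 vs D=4 ok
[3] required=max(L[3]=9,C[2]=5)=9 vs D=9 ok
[4] required=max(L[4]=4,C[3]=6)=6 vs D=6 ok
[5] required=max(L[5]=5,C[4]=3)=5 vs D=5 ok
[6] required=max(L[6]=8,C[5]=6)=8 vs D=8 ok
[7] required=max(L[7]=2,C[6]=5)=5 vs D=4 SHORT
[8] required=max(L[8]=9,C[7]=4)=9 vs D=9 ok
[9] required=C[8]=3=3 vs D=3 ok

hazard at step 7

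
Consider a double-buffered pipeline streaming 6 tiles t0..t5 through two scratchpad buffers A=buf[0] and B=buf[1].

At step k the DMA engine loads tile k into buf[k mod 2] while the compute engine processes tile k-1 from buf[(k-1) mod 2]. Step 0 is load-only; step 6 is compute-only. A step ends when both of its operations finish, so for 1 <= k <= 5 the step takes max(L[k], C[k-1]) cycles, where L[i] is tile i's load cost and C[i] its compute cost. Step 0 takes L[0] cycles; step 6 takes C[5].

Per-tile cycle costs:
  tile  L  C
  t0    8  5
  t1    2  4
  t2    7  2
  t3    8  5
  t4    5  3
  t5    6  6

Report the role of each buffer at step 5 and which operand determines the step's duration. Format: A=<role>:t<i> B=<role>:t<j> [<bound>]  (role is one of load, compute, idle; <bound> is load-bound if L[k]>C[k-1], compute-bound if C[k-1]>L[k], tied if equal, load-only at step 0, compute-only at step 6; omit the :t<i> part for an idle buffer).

step 5: A=compute:t4 B=load:t5 [load-bound]

[0] DMA t0→A (8c) ∥ CU idle ⇒ 8c, clock 8
[1] DMA t1→B (2c) ∥ CU A:t0 (5c) ⇒ 5c, clock 13
[2] DMA t2→A (7c) ∥ CU B:t1 (4c) ⇒ 7c, clock 20
[3] DMA t3→B (8c) ∥ CU A:t2 (2c) ⇒ 8c, clock 28
[4] DMA t4→A (5c) ∥ CU B:t3 (5c) ⇒ 5c, clock 33
[5] DMA t5→B (6c) ∥ CU A:t4 (3c) ⇒ 6c, clock 39
[6] DMA idle ∥ CU B:t5 (6c) ⇒ 6c, clock 45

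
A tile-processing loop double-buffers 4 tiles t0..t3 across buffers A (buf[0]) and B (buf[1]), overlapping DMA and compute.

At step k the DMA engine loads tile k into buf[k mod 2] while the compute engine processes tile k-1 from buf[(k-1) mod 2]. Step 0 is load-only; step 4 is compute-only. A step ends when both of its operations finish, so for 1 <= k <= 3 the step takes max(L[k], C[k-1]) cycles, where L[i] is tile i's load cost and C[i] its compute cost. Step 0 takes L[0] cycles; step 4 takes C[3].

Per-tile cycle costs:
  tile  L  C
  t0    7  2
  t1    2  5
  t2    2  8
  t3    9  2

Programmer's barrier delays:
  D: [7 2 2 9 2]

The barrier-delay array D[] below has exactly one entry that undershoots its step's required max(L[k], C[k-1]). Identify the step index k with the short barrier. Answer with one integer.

hazard at step 2

step 0: need L[0]=7 = 7; D[0]=7 ok
step 1: need max(L[1]=2,C[0]=2) = 2; D[1]=2 ok
step 2: need max(L[2]=2,C[1]=5) = 5; D[2]=2 SHORT
step 3: need max(L[3]=9,C[2]=8) = 9; D[3]=9 ok
step 4: need C[3]=2 = 2; D[4]=2 ok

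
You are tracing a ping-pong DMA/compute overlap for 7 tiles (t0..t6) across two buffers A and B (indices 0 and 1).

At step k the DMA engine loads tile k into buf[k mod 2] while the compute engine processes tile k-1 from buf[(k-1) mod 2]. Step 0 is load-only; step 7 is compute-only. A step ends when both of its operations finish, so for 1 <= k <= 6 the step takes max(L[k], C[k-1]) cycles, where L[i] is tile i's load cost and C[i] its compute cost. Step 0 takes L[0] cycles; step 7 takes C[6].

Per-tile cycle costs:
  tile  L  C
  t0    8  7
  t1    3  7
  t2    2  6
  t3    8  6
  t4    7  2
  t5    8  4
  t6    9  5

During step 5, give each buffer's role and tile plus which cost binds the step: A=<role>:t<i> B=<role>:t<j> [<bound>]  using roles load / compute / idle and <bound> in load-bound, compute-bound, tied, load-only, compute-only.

  0. 8=8c; end=8; A:t0 B:-
  1. max(3,7)=7c; end=15; A:t0 B:t1
  2. max(2,7)=7c; end=22; A:t2 B:t1
  3. max(8,6)=8c; end=30; A:t2 B:t3
  4. max(7,6)=7c; end=37; A:t4 B:t3
  5. max(8,2)=8c; end=45; A:t4 B:t5
  6. max(9,4)=9c; end=54; A:t6 B:t5
  7. 5=5c; end=59; A:t6 B:t5

step 5: A=compute:t4 B=load:t5 [load-bound]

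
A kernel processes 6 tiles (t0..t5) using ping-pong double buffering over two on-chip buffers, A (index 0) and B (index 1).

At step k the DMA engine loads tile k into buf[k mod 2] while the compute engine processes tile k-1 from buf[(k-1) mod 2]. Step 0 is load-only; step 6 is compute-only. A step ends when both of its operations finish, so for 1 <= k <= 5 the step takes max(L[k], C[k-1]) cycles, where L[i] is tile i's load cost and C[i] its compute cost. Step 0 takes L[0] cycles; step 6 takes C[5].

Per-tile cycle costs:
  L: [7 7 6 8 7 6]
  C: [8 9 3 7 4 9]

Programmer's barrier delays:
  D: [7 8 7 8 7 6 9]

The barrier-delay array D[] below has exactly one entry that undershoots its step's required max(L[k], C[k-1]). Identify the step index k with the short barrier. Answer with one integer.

hazard at step 2

k=0 barrier L[0]=7→7c, D[0]=7 ok
k=1 barrier max(L[1]=7,C[0]=8)→8c, D[1]=8 ok
k=2 barrier max(L[2]=6,C[1]=9)→9c, D[2]=7 SHORT
k=3 barrier max(L[3]=8,C[2]=3)→8c, D[3]=8 ok
k=4 barrier max(L[4]=7,C[3]=7)→7c, D[4]=7 ok
k=5 barrier max(L[5]=6,C[4]=4)→6c, D[5]=6 ok
k=6 barrier C[5]=9→9c, D[6]=9 ok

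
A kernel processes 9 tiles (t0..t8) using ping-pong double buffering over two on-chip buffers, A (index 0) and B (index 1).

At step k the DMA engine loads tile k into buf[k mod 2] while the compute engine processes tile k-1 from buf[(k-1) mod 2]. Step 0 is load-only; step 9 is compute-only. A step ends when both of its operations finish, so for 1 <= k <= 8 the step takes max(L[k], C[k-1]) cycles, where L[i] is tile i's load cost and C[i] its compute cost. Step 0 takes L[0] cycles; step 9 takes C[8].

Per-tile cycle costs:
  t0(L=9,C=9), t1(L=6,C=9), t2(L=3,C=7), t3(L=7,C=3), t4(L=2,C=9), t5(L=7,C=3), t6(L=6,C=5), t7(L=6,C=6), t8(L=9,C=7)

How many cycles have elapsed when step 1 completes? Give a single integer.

k=0 load=t0/9c comp=- wait=9 total=9
k=1 load=t1/6c comp=t0/9c wait=9 total=18
k=2 load=t2/3c comp=t1/9c wait=9 total=27
k=3 load=t3/7c comp=t2/7c wait=7 total=34
k=4 load=t4/2c comp=t3/3c wait=3 total=37
k=5 load=t5/7c comp=t4/9c wait=9 total=46
k=6 load=t6/6c comp=t5/3c wait=6 total=52
k=7 load=t7/6c comp=t6/5c wait=6 total=58
k=8 load=t8/9c comp=t7/6c wait=9 total=67
k=9 load=- comp=t8/7c wait=7 total=74

end_cycle[1] = 18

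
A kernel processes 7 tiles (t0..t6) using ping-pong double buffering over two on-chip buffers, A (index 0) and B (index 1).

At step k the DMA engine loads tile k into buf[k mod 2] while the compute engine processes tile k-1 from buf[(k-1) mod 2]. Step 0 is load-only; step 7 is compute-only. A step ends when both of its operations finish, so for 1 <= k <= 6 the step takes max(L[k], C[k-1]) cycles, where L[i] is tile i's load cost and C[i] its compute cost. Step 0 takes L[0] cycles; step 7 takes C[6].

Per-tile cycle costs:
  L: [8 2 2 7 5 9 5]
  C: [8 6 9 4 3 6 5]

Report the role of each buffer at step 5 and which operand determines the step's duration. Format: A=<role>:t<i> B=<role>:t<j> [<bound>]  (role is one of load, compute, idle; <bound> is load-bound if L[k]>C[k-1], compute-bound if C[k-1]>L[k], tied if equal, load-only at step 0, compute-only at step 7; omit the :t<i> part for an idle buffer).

step 5: A=compute:t4 B=load:t5 [load-bound]

  0. 8=8c; end=8; A:t0 B:-
  1. max(2,8)=8c; end=16; A:t0 B:t1
  2. max(2,6)=6c; end=22; A:t2 B:t1
  3. max(7,9)=9c; end=31; A:t2 B:t3
  4. max(5,4)=5c; end=36; A:t4 B:t3
  5. max(9,3)=9c; end=45; A:t4 B:t5
  6. max(5,6)=6c; end=51; A:t6 B:t5
  7. 5=5c; end=56; A:t6 B:t5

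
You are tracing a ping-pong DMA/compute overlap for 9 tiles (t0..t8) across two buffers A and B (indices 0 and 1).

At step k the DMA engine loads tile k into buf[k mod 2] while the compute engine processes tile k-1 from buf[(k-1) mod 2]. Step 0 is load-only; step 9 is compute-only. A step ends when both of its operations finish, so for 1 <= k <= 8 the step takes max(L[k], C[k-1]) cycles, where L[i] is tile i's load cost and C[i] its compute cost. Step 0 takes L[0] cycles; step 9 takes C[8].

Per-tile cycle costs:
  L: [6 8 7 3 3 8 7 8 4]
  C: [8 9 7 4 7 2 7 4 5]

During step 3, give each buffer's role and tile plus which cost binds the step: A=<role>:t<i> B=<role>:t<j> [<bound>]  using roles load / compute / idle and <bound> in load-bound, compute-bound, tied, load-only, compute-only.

step 0: L[0]=6 → dur=6, Σ=6 | A=load:t0 B=idle [load-only]
step 1: L[1]=8 C[0]=8 → dur=8, Σ=14 | A=compute:t0 B=load:t1 [tied]
step 2: L[2]=7 C[1]=9 → dur=9, Σ=23 | A=load:t2 B=compute:t1 [compute-bound]
step 3: L[3]=3 C[2]=7 → dur=7, Σ=30 | A=compute:t2 B=load:t3 [compute-bound]
step 4: L[4]=3 C[3]=4 → dur=4, Σ=34 | A=load:t4 B=compute:t3 [compute-bound]
step 5: L[5]=8 C[4]=7 → dur=8, Σ=42 | A=compute:t4 B=load:t5 [load-bound]
step 6: L[6]=7 C[5]=2 → dur=7, Σ=49 | A=load:t6 B=compute:t5 [load-bound]
step 7: L[7]=8 C[6]=7 → dur=8, Σ=57 | A=compute:t6 B=load:t7 [load-bound]
step 8: L[8]=4 C[7]=4 → dur=4, Σ=61 | A=load:t8 B=compute:t7 [tied]
step 9: C[8]=5 → dur=5, Σ=66 | A=compute:t8 B=idle [compute-only]

step 3: A=compute:t2 B=load:t3 [compute-bound]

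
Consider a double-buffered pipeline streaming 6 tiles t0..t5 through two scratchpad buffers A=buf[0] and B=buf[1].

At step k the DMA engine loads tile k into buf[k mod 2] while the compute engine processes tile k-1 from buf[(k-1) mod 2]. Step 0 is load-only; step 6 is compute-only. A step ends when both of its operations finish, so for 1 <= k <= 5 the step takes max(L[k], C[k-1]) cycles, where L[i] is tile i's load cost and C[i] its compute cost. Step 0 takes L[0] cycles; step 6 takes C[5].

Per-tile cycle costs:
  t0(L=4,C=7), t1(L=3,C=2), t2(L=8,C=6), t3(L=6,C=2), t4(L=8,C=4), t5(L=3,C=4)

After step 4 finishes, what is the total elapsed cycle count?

[0] DMA t0→A (4c) ∥ CU idle ⇒ 4c, clock 4
[1] DMA t1→B (3c) ∥ CU A:t0 (7c) ⇒ 7c, clock 11
[2] DMA t2→A (8c) ∥ CU B:t1 (2c) ⇒ 8c, clock 19
[3] DMA t3→B (6c) ∥ CU A:t2 (6c) ⇒ 6c, clock 25
[4] DMA t4→A (8c) ∥ CU B:t3 (2c) ⇒ 8c, clock 33
[5] DMA t5→B (3c) ∥ CU A:t4 (4c) ⇒ 4c, clock 37
[6] DMA idle ∥ CU B:t5 (4c) ⇒ 4c, clock 41

end_cycle[4] = 33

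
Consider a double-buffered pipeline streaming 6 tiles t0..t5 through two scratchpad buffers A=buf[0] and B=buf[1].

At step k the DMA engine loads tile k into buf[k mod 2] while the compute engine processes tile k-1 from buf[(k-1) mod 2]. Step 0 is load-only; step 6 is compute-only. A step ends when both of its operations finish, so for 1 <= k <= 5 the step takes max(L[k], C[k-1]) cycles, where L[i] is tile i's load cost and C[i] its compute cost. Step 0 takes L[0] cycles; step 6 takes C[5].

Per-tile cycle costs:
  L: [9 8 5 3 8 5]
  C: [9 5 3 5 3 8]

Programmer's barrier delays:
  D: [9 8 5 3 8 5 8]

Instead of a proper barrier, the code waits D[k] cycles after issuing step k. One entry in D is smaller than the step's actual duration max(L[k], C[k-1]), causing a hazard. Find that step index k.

hazard at step 1

[0] required=L[0]=9=9 vs D=9 ok
[1] required=max(L[1]=8,C[0]=9)=9 vs D=8 SHORT
[2] required=max(L[2]=5,C[1]=5)=5 vs D=5 ok
[3] required=max(L[3]=3,C[2]=3)=3 vs D=3 ok
[4] required=max(L[4]=8,C[3]=5)=8 vs D=8 ok
[5] required=max(L[5]=5,C[4]=3)=5 vs D=5 ok
[6] required=C[5]=8=8 vs D=8 ok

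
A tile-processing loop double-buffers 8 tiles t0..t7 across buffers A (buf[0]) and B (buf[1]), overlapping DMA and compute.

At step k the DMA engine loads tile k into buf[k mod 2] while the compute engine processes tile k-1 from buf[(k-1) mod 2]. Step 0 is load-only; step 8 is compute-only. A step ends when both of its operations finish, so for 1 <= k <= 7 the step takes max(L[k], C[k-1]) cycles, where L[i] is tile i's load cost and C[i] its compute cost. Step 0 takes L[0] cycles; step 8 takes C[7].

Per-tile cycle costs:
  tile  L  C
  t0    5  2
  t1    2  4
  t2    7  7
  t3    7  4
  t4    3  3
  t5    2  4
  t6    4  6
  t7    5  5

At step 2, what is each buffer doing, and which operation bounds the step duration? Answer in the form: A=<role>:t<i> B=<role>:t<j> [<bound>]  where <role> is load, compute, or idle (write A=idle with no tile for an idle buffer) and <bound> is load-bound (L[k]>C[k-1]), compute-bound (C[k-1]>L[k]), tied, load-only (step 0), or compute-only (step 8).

step 2: A=load:t2 B=compute:t1 [load-bound]

step 0: L[0]=5 → dur=5, Σ=5 | A=load:t0 B=idle [load-only]
step 1: L[1]=2 C[0]=2 → dur=2, Σ=7 | A=compute:t0 B=load:t1 [tied]
step 2: L[2]=7 C[1]=4 → dur=7, Σ=14 | A=load:t2 B=compute:t1 [load-bound]
step 3: L[3]=7 C[2]=7 → dur=7, Σ=21 | A=compute:t2 B=load:t3 [tied]
step 4: L[4]=3 C[3]=4 → dur=4, Σ=25 | A=load:t4 B=compute:t3 [compute-bound]
step 5: L[5]=2 C[4]=3 → dur=3, Σ=28 | A=compute:t4 B=load:t5 [compute-bound]
step 6: L[6]=4 C[5]=4 → dur=4, Σ=32 | A=load:t6 B=compute:t5 [tied]
step 7: L[7]=5 C[6]=6 → dur=6, Σ=38 | A=compute:t6 B=load:t7 [compute-bound]
step 8: C[7]=5 → dur=5, Σ=43 | A=idle B=compute:t7 [compute-only]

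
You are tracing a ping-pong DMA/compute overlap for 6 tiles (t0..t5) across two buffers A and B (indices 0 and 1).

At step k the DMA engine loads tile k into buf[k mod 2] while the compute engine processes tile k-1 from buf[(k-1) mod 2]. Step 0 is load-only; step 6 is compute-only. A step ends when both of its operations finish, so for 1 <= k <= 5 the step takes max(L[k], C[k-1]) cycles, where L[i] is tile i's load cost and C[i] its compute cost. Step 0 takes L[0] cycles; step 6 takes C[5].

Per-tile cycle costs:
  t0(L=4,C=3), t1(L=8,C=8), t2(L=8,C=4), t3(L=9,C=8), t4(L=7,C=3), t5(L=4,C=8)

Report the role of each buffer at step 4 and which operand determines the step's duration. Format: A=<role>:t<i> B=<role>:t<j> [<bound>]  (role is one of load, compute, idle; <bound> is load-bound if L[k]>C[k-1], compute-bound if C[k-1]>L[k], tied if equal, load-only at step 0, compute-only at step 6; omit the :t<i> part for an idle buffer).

  0. 4=4c; end=4; A:t0 B:-
  1. max(8,3)=8c; end=12; A:t0 B:t1
  2. max(8,8)=8c; end=20; A:t2 B:t1
  3. max(9,4)=9c; end=29; A:t2 B:t3
  4. max(7,8)=8c; end=37; A:t4 B:t3
  5. max(4,3)=4c; end=41; A:t4 B:t5
  6. 8=8c; end=49; A:t4 B:t5

step 4: A=load:t4 B=compute:t3 [compute-bound]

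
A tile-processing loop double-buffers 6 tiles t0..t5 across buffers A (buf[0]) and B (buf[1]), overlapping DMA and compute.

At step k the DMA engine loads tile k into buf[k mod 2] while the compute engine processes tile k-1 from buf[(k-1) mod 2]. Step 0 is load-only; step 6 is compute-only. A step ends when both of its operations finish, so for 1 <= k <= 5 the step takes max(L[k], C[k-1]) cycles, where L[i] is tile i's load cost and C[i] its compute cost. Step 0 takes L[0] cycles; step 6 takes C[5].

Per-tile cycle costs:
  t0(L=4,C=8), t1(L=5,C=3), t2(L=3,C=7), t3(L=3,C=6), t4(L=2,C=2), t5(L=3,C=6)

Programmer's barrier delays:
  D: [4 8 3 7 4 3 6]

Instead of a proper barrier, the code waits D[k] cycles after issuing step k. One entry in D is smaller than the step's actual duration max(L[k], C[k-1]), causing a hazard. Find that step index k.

k=0 barrier L[0]=4→4c, D[0]=4 ok
k=1 barrier max(L[1]=5,C[0]=8)→8c, D[1]=8 ok
k=2 barrier max(L[2]=3,C[1]=3)→3c, D[2]=3 ok
k=3 barrier max(L[3]=3,C[2]=7)→7c, D[3]=7 ok
k=4 barrier max(L[4]=2,C[3]=6)→6c, D[4]=4 SHORT
k=5 barrier max(L[5]=3,C[4]=2)→3c, D[5]=3 ok
k=6 barrier C[5]=6→6c, D[6]=6 ok

hazard at step 4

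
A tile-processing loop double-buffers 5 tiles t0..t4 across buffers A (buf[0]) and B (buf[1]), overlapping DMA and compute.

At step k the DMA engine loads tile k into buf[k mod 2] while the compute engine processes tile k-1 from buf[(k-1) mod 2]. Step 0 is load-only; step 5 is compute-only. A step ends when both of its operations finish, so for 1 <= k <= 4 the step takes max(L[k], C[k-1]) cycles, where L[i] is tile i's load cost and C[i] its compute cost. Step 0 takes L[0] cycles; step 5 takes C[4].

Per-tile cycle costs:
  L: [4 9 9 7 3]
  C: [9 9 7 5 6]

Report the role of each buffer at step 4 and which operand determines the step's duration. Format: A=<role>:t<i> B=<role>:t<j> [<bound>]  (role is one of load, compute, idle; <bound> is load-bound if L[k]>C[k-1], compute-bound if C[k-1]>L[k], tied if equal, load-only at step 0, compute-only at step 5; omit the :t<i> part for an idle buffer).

step 4: A=load:t4 B=compute:t3 [compute-bound]

k=0 load=t0/4c comp=- wait=4 total=4
k=1 load=t1/9c comp=t0/9c wait=9 total=13
k=2 load=t2/9c comp=t1/9c wait=9 total=22
k=3 load=t3/7c comp=t2/7c wait=7 total=29
k=4 load=t4/3c comp=t3/5c wait=5 total=34
k=5 load=- comp=t4/6c wait=6 total=40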